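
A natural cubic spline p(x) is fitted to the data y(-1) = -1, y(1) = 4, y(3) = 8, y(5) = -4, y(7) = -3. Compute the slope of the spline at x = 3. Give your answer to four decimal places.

Write σ_i for p''(x_i). With h_i = 2, 2, 2, 2 and divided differences Δ_i = 5/2, 2, -6, 1/2, the continuity of p' gives the tridiagonal system
  2·σ_0 + 8·σ_1 + 2·σ_2 = 6(Δ_1 - Δ_0) = -3
  2·σ_1 + 8·σ_2 + 2·σ_3 = 6(Δ_2 - Δ_1) = -48
  2·σ_2 + 8·σ_3 + 2·σ_4 = 6(Δ_3 - Δ_2) = 39
Natural end conditions: σ_0 = σ_4 = 0.
Forward elimination and back-substitution give σ_0 = 0, σ_1 = 93/56, σ_2 = -57/7, σ_3 = 387/56, σ_4 = 0.
On [3, 5], p'(x) = b_2 + 2c_2·(x - 3) + 3d_2·(x - 3)² with b_2 = Δ_2 - h_2(2σ_2 + σ_3)/6 = -23/8, c_2 = σ_2/2 = -57/14, d_2 = (σ_3 - σ_2)/(6h_2) = 281/224. So p'(3) = -23/8.

-2.8750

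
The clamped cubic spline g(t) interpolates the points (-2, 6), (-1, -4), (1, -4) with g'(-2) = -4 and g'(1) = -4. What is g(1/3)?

-4

Put M_i = g'' at the i-th knot. Here h = (1, 2) and Δ = (-10, 0), so the interior equations h_(i-1)·M_(i-1) + 2(h_(i-1)+h_i)·M_i + h_i·M_(i+1) = 6(Δ_i − Δ_(i-1)) read
  1·M_0 + 6·M_1 + 2·M_2 = 6(Δ_1 - Δ_0) = 60
Clamped end conditions give two more equations: 2h_0·M_0 + h_0·M_1 = 6(Δ_0 - g'(-2)) = -36 and h_1·M_1 + 2h_1·M_2 = 6(g'(1) - Δ_1) = -24.
Hence M_0 = -28, M_1 = 20, M_2 = -16.
On [-1, 1], g(t) = -4 - 8·(t + 1) + 10·(t + 1)² - 3·(t + 1)³.
With (t + 1) = 4/3: g(1/3) = -4.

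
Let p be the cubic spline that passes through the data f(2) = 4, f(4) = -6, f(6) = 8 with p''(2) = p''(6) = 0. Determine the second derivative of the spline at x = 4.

Let M_i = p''(x_i). Step sizes h_i = 2, 2; slopes of the chords Δ_i = (y_(i+1) - y_i)/h_i = -5, 7.
  2·M_0 + 8·M_1 + 2·M_2 = 6(Δ_1 - Δ_0) = 72
Natural end conditions: M_0 = M_2 = 0.
Solving the tridiagonal system: M_0 = 0, M_1 = 9, M_2 = 0.

9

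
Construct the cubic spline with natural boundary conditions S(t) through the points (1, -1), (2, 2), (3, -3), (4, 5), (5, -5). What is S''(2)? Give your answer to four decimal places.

Write σ_i for S''(x_i). With h_i = 1, 1, 1, 1 and divided differences Δ_i = 3, -5, 8, -10, the continuity of S' gives the tridiagonal system
  1·σ_0 + 4·σ_1 + 1·σ_2 = 6(Δ_1 - Δ_0) = -48
  1·σ_1 + 4·σ_2 + 1·σ_3 = 6(Δ_2 - Δ_1) = 78
  1·σ_2 + 4·σ_3 + 1·σ_4 = 6(Δ_3 - Δ_2) = -108
Natural end conditions: σ_0 = σ_4 = 0.
Forward elimination and back-substitution give σ_0 = 0, σ_1 = -285/14, σ_2 = 234/7, σ_3 = -495/14, σ_4 = 0.

-20.3571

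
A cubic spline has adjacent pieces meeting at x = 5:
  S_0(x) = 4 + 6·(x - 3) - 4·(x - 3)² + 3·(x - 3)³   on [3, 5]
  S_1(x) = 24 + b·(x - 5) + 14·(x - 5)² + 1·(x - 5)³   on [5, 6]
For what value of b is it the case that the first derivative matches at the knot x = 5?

26

S_0'(x) = 6 - 8·(x - 3) + 9·(x - 3)², so S_0'(5) = 26. On the right, S_1'(5) = b, so b = 26.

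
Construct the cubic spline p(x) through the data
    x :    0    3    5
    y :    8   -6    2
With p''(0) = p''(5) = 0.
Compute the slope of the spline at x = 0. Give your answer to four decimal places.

Write M_i for p''(x_i). With h_i = 3, 2 and divided differences Δ_i = -14/3, 4, the continuity of p' gives the tridiagonal system
  3·M_0 + 10·M_1 + 2·M_2 = 6(Δ_1 - Δ_0) = 52
Natural end conditions: M_0 = M_2 = 0.
Forward elimination and back-substitution give M_0 = 0, M_1 = 26/5, M_2 = 0.
On [0, 3], p'(x) = b_0 + 2c_0·x + 3d_0·x² with b_0 = Δ_0 - h_0(2M_0 + M_1)/6 = -109/15, c_0 = M_0/2 = 0, d_0 = (M_1 - M_0)/(6h_0) = 13/45. So p'(0) = -109/15.

-7.2667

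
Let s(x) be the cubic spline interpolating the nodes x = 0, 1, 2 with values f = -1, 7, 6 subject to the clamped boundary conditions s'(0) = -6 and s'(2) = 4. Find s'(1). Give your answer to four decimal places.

With M_i denoting the second derivative at x_i, h_i = 1, 1, and Δ_i = (y_(i+1) − y_i)/h_i = 8, -1:
  1·M_0 + 4·M_1 + 1·M_2 = 6(Δ_1 - Δ_0) = -54
Clamped end conditions give two more equations: 2h_0·M_0 + h_0·M_1 = 6(Δ_0 - s'(0)) = 84 and h_1·M_1 + 2h_1·M_2 = 6(s'(2) - Δ_1) = 30.
Forward elimination and back-substitution give M_0 = 121/2, M_1 = -37, M_2 = 67/2.
On [1, 2], s'(x) = b_1 + 2c_1·(x - 1) + 3d_1·(x - 1)² with b_1 = Δ_1 - h_1(2M_1 + M_2)/6 = 23/4, c_1 = M_1/2 = -37/2, d_1 = (M_2 - M_1)/(6h_1) = 47/4. So s'(1) = 23/4.

5.7500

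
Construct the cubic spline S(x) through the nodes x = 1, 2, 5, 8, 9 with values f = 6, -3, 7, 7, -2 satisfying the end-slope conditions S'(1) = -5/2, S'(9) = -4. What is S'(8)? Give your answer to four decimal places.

Put M_i = S'' at the i-th knot. Here h = (1, 3, 3, 1) and Δ = (-9, 10/3, 0, -9), so the interior equations h_(i-1)·M_(i-1) + 2(h_(i-1)+h_i)·M_i + h_i·M_(i+1) = 6(Δ_i − Δ_(i-1)) read
  1·M_0 + 8·M_1 + 3·M_2 = 6(Δ_1 - Δ_0) = 74
  3·M_1 + 12·M_2 + 3·M_3 = 6(Δ_2 - Δ_1) = -20
  3·M_2 + 8·M_3 + 1·M_4 = 6(Δ_3 - Δ_2) = -54
Clamped end conditions give two more equations: 2h_0·M_0 + h_0·M_1 = 6(Δ_0 - S'(1)) = -39 and h_3·M_3 + 2h_3·M_4 = 6(S'(9) - Δ_3) = 30.
Hence M_0 = -1265/48, M_1 = 329/24, M_2 = -149/48, M_3 = -191/24, M_4 = 911/48.
On [8, 9], S'(x) = b_3 + 2c_3·(x - 8) + 3d_3·(x - 8)² with b_3 = Δ_3 - h_3(2M_3 + M_4)/6 = -913/96, c_3 = M_3/2 = -191/48, d_3 = (M_4 - M_3)/(6h_3) = 431/96. So S'(8) = -913/96.

-9.5104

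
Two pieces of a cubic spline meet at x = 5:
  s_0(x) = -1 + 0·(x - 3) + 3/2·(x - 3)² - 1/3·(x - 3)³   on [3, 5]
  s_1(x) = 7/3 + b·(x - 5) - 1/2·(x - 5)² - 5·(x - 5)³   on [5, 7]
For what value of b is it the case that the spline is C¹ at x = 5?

2

s_0'(x) = 0 + 3·(x - 3) - 1·(x - 3)², so s_0'(5) = 2. On the right, s_1'(5) = b, so b = 2.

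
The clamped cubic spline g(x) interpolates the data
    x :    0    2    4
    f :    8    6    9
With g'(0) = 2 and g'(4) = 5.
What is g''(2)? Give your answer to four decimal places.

Let m_i = g''(x_i). Step sizes h_i = 2, 2; slopes of the chords Δ_i = (y_(i+1) - y_i)/h_i = -1, 3/2.
  2·m_0 + 8·m_1 + 2·m_2 = 6(Δ_1 - Δ_0) = 15
Clamped end conditions give two more equations: 2h_0·m_0 + h_0·m_1 = 6(Δ_0 - g'(0)) = -18 and h_1·m_1 + 2h_1·m_2 = 6(g'(4) - Δ_1) = 21.
Solving the tridiagonal system: m_0 = -45/8, m_1 = 9/4, m_2 = 33/8.

2.2500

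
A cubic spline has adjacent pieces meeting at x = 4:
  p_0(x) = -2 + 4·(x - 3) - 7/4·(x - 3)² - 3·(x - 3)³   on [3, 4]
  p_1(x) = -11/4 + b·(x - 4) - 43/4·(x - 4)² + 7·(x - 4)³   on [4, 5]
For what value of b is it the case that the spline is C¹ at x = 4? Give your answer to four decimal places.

-8.5000

p_0'(x) = 4 - 7/2·(x - 3) - 9·(x - 3)², so p_0'(4) = -17/2. On the right, p_1'(4) = b, so b = -17/2.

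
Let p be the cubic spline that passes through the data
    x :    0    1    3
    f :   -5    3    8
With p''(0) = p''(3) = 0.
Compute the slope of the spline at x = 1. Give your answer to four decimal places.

6.1667

Let M_i = p''(x_i). Step sizes h_i = 1, 2; slopes of the chords Δ_i = (y_(i+1) - y_i)/h_i = 8, 5/2.
  1·M_0 + 6·M_1 + 2·M_2 = 6(Δ_1 - Δ_0) = -33
Natural end conditions: M_0 = M_2 = 0.
Hence M_0 = 0, M_1 = -11/2, M_2 = 0.
On [1, 3], p'(x) = b_1 + 2c_1·(x - 1) + 3d_1·(x - 1)² with b_1 = Δ_1 - h_1(2M_1 + M_2)/6 = 37/6, c_1 = M_1/2 = -11/4, d_1 = (M_2 - M_1)/(6h_1) = 11/24. So p'(1) = 37/6.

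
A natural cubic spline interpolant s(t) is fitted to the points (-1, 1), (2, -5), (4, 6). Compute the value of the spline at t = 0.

-3

With σ_i denoting the second derivative at x_i, h_i = 3, 2, and Δ_i = (y_(i+1) − y_i)/h_i = -2, 11/2:
  3·σ_0 + 10·σ_1 + 2·σ_2 = 6(Δ_1 - Δ_0) = 45
Natural end conditions: σ_0 = σ_2 = 0.
Solving the tridiagonal system: σ_0 = 0, σ_1 = 9/2, σ_2 = 0.
On [-1, 2], s(t) = 1 - 17/4·(t + 1) + 0·(t + 1)² + 1/4·(t + 1)³.
With (t + 1) = 1: s(0) = -3.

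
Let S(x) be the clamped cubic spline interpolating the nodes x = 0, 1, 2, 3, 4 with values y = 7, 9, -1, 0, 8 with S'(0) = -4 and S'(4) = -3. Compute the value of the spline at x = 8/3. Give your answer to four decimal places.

Write M_i for S''(x_i). With h_i = 1, 1, 1, 1 and divided differences Δ_i = 2, -10, 1, 8, the continuity of S' gives the tridiagonal system
  1·M_0 + 4·M_1 + 1·M_2 = 6(Δ_1 - Δ_0) = -72
  1·M_1 + 4·M_2 + 1·M_3 = 6(Δ_2 - Δ_1) = 66
  1·M_2 + 4·M_3 + 1·M_4 = 6(Δ_3 - Δ_2) = 42
Clamped end conditions give two more equations: 2h_0·M_0 + h_0·M_1 = 6(Δ_0 - S'(0)) = 36 and h_3·M_3 + 2h_3·M_4 = 6(S'(4) - Δ_3) = -66.
Hence M_0 = 473/14, M_1 = -221/7, M_2 = 41/2, M_3 = 109/7, M_4 = -571/14.
On [2, 3], S(x) = -1 - 59/7·(x - 2) + 41/4·(x - 2)² - 23/28·(x - 2)³.
With (x - 2) = 2/3: S(8/3) = -436/189.

-2.3069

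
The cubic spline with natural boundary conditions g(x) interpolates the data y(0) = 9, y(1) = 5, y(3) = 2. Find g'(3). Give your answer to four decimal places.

Write M_i for g''(x_i). With h_i = 1, 2 and divided differences Δ_i = -4, -3/2, the continuity of g' gives the tridiagonal system
  1·M_0 + 6·M_1 + 2·M_2 = 6(Δ_1 - Δ_0) = 15
Natural end conditions: M_0 = M_2 = 0.
Solving the tridiagonal system: M_0 = 0, M_1 = 5/2, M_2 = 0.
On [1, 3], g'(x) = b_1 + 2c_1·(x - 1) + 3d_1·(x - 1)² with b_1 = Δ_1 - h_1(2M_1 + M_2)/6 = -19/6, c_1 = M_1/2 = 5/4, d_1 = (M_2 - M_1)/(6h_1) = -5/24. So g'(3) = -2/3.

-0.6667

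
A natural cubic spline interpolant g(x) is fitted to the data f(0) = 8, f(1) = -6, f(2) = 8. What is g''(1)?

Put m_i = g'' at the i-th knot. Here h = (1, 1) and Δ = (-14, 14), so the interior equations h_(i-1)·m_(i-1) + 2(h_(i-1)+h_i)·m_i + h_i·m_(i+1) = 6(Δ_i − Δ_(i-1)) read
  1·m_0 + 4·m_1 + 1·m_2 = 6(Δ_1 - Δ_0) = 168
Natural end conditions: m_0 = m_2 = 0.
Hence m_0 = 0, m_1 = 42, m_2 = 0.

42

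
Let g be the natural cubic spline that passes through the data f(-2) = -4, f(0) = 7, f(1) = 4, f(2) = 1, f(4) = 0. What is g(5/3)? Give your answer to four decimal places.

Write m_i for g''(x_i). With h_i = 2, 1, 1, 2 and divided differences Δ_i = 11/2, -3, -3, -1/2, the continuity of g' gives the tridiagonal system
  2·m_0 + 6·m_1 + 1·m_2 = 6(Δ_1 - Δ_0) = -51
  1·m_1 + 4·m_2 + 1·m_3 = 6(Δ_2 - Δ_1) = 0
  1·m_2 + 6·m_3 + 2·m_4 = 6(Δ_3 - Δ_2) = 15
Natural end conditions: m_0 = m_4 = 0.
Forward elimination and back-substitution give m_0 = 0, m_1 = -193/22, m_2 = 18/11, m_3 = 49/22, m_4 = 0.
On [1, 2], g(x) = 4 - 47/12·(x - 1) + 9/11·(x - 1)² + 13/132·(x - 1)³.
With (x - 1) = 2/3: g(5/3) = 3175/1782.

1.7817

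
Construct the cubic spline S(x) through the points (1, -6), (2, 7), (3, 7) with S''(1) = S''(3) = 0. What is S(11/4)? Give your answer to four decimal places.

Put M_i = S'' at the i-th knot. Here h = (1, 1) and Δ = (13, 0), so the interior equations h_(i-1)·M_(i-1) + 2(h_(i-1)+h_i)·M_i + h_i·M_(i+1) = 6(Δ_i − Δ_(i-1)) read
  1·M_0 + 4·M_1 + 1·M_2 = 6(Δ_1 - Δ_0) = -78
Natural end conditions: M_0 = M_2 = 0.
Solving: M_0 = 0, M_1 = -39/2, M_2 = 0.
On [2, 3], S(x) = 7 + 13/2·(x - 2) - 39/4·(x - 2)² + 13/4·(x - 2)³.
With (x - 2) = 3/4: S(11/4) = 1987/256.

7.7617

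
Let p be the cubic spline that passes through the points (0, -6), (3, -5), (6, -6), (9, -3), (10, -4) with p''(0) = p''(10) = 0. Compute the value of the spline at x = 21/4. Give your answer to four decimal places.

Let M_i = p''(x_i). Step sizes h_i = 3, 3, 3, 1; slopes of the chords Δ_i = (y_(i+1) - y_i)/h_i = 1/3, -1/3, 1, -1.
  3·M_0 + 12·M_1 + 3·M_2 = 6(Δ_1 - Δ_0) = -4
  3·M_1 + 12·M_2 + 3·M_3 = 6(Δ_2 - Δ_1) = 8
  3·M_2 + 8·M_3 + 1·M_4 = 6(Δ_3 - Δ_2) = -12
Natural end conditions: M_0 = M_4 = 0.
Forward elimination and back-substitution give M_0 = 0, M_1 = -2/3, M_2 = 4/3, M_3 = -2, M_4 = 0.
On [3, 6], p(x) = -5 - 1/3·(x - 3) - 1/3·(x - 3)² + 1/9·(x - 3)³.
With (x - 3) = 9/4: p(21/4) = -395/64.

-6.1719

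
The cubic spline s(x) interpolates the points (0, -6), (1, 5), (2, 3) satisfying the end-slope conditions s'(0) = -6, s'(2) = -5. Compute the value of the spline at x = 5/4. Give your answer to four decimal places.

6.2578

Put σ_i = s'' at the i-th knot. Here h = (1, 1) and Δ = (11, -2), so the interior equations h_(i-1)·σ_(i-1) + 2(h_(i-1)+h_i)·σ_i + h_i·σ_(i+1) = 6(Δ_i − Δ_(i-1)) read
  1·σ_0 + 4·σ_1 + 1·σ_2 = 6(Δ_1 - Δ_0) = -78
Clamped end conditions give two more equations: 2h_0·σ_0 + h_0·σ_1 = 6(Δ_0 - s'(0)) = 102 and h_1·σ_1 + 2h_1·σ_2 = 6(s'(2) - Δ_1) = -18.
Solving the tridiagonal system: σ_0 = 71, σ_1 = -40, σ_2 = 11.
On [1, 2], s(x) = 5 + 19/2·(x - 1) - 20·(x - 1)² + 17/2·(x - 1)³.
With (x - 1) = 1/4: s(5/4) = 801/128.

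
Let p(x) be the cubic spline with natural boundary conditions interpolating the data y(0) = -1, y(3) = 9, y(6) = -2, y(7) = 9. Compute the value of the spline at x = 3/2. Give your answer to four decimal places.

7.8793

Write m_i for p''(x_i). With h_i = 3, 3, 1 and divided differences Δ_i = 10/3, -11/3, 11, the continuity of p' gives the tridiagonal system
  3·m_0 + 12·m_1 + 3·m_2 = 6(Δ_1 - Δ_0) = -42
  3·m_1 + 8·m_2 + 1·m_3 = 6(Δ_2 - Δ_1) = 88
Natural end conditions: m_0 = m_3 = 0.
Solving the tridiagonal system: m_0 = 0, m_1 = -200/29, m_2 = 394/29, m_3 = 0.
On [0, 3], p(x) = -1 + 590/87·x + 0·x² - 100/261·x³.
With x = 3/2: p(3/2) = 457/58.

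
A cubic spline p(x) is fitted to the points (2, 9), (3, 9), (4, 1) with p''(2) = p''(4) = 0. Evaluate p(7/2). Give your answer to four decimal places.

With M_i denoting the second derivative at x_i, h_i = 1, 1, and Δ_i = (y_(i+1) − y_i)/h_i = 0, -8:
  1·M_0 + 4·M_1 + 1·M_2 = 6(Δ_1 - Δ_0) = -48
Natural end conditions: M_0 = M_2 = 0.
Solving: M_0 = 0, M_1 = -12, M_2 = 0.
On [3, 4], p(x) = 9 - 4·(x - 3) - 6·(x - 3)² + 2·(x - 3)³.
With (x - 3) = 1/2: p(7/2) = 23/4.

5.7500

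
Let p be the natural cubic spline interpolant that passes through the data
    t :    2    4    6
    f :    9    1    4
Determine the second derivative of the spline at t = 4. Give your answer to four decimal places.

Write σ_i for p''(x_i). With h_i = 2, 2 and divided differences Δ_i = -4, 3/2, the continuity of p' gives the tridiagonal system
  2·σ_0 + 8·σ_1 + 2·σ_2 = 6(Δ_1 - Δ_0) = 33
Natural end conditions: σ_0 = σ_2 = 0.
Forward elimination and back-substitution give σ_0 = 0, σ_1 = 33/8, σ_2 = 0.

4.1250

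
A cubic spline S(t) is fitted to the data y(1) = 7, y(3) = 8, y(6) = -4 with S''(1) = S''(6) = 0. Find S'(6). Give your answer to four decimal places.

Put M_i = S'' at the i-th knot. Here h = (2, 3) and Δ = (1/2, -4), so the interior equations h_(i-1)·M_(i-1) + 2(h_(i-1)+h_i)·M_i + h_i·M_(i+1) = 6(Δ_i − Δ_(i-1)) read
  2·M_0 + 10·M_1 + 3·M_2 = 6(Δ_1 - Δ_0) = -27
Natural end conditions: M_0 = M_2 = 0.
Solving: M_0 = 0, M_1 = -27/10, M_2 = 0.
On [3, 6], S'(t) = b_1 + 2c_1·(t - 3) + 3d_1·(t - 3)² with b_1 = Δ_1 - h_1(2M_1 + M_2)/6 = -13/10, c_1 = M_1/2 = -27/20, d_1 = (M_2 - M_1)/(6h_1) = 3/20. So S'(6) = -107/20.

-5.3500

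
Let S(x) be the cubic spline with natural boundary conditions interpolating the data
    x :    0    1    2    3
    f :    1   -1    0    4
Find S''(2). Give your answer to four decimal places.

Let σ_i = S''(x_i). Step sizes h_i = 1, 1, 1; slopes of the chords Δ_i = (y_(i+1) - y_i)/h_i = -2, 1, 4.
  1·σ_0 + 4·σ_1 + 1·σ_2 = 6(Δ_1 - Δ_0) = 18
  1·σ_1 + 4·σ_2 + 1·σ_3 = 6(Δ_2 - Δ_1) = 18
Natural end conditions: σ_0 = σ_3 = 0.
Solving the tridiagonal system: σ_0 = 0, σ_1 = 18/5, σ_2 = 18/5, σ_3 = 0.

3.6000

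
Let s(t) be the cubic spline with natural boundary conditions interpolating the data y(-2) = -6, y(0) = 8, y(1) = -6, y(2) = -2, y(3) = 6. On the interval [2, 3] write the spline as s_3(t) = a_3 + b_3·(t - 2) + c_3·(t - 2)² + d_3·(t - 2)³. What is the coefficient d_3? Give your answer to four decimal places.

0.4302

With σ_i denoting the second derivative at x_i, h_i = 2, 1, 1, 1, and Δ_i = (y_(i+1) − y_i)/h_i = 7, -14, 4, 8:
  2·σ_0 + 6·σ_1 + 1·σ_2 = 6(Δ_1 - Δ_0) = -126
  1·σ_1 + 4·σ_2 + 1·σ_3 = 6(Δ_2 - Δ_1) = 108
  1·σ_2 + 4·σ_3 + 1·σ_4 = 6(Δ_3 - Δ_2) = 24
Natural end conditions: σ_0 = σ_4 = 0.
Solving: σ_0 = 0, σ_1 = -1149/43, σ_2 = 1476/43, σ_3 = -111/43, σ_4 = 0.
On [2, 3], with s_3(t) = a_3 + b_3·(t - 2) + c_3·(t - 2)² + d_3·(t - 2)³: c_3 = σ_3/2 = -111/86, d_3 = (σ_4 - σ_3)/(6h_3) = 37/86, b_3 = Δ_3 - h_3(2σ_3 + σ_4)/6 = 381/43.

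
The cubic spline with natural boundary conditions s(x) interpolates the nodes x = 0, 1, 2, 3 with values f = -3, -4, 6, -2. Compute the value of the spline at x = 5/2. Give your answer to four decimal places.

Let M_i = s''(x_i). Step sizes h_i = 1, 1, 1; slopes of the chords Δ_i = (y_(i+1) - y_i)/h_i = -1, 10, -8.
  1·M_0 + 4·M_1 + 1·M_2 = 6(Δ_1 - Δ_0) = 66
  1·M_1 + 4·M_2 + 1·M_3 = 6(Δ_2 - Δ_1) = -108
Natural end conditions: M_0 = M_3 = 0.
Forward elimination and back-substitution give M_0 = 0, M_1 = 124/5, M_2 = -166/5, M_3 = 0.
On [2, 3], s(x) = 6 + 46/15·(x - 2) - 83/5·(x - 2)² + 83/15·(x - 2)³.
With (x - 2) = 1/2: s(5/2) = 163/40.

4.0750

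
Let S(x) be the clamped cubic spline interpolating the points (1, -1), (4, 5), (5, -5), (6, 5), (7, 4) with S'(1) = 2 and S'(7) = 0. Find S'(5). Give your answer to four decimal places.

1.1852

Write M_i for S''(x_i). With h_i = 3, 1, 1, 1 and divided differences Δ_i = 2, -10, 10, -1, the continuity of S' gives the tridiagonal system
  3·M_0 + 8·M_1 + 1·M_2 = 6(Δ_1 - Δ_0) = -72
  1·M_1 + 4·M_2 + 1·M_3 = 6(Δ_2 - Δ_1) = 120
  1·M_2 + 4·M_3 + 1·M_4 = 6(Δ_3 - Δ_2) = -66
Clamped end conditions give two more equations: 2h_0·M_0 + h_0·M_1 = 6(Δ_0 - S'(1)) = 0 and h_3·M_3 + 2h_3·M_4 = 6(S'(7) - Δ_3) = 6.
Forward elimination and back-substitution give M_0 = 475/54, M_1 = -475/27, M_2 = 2287/54, M_3 = -859/27, M_4 = 1021/54.
On [5, 6], S'(x) = b_2 + 2c_2·(x - 5) + 3d_2·(x - 5)² with b_2 = Δ_2 - h_2(2M_2 + M_3)/6 = 32/27, c_2 = M_2/2 = 2287/108, d_2 = (M_3 - M_2)/(6h_2) = -445/36. So S'(5) = 32/27.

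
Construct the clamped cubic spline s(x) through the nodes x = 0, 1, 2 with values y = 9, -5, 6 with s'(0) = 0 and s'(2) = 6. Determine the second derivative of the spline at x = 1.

69

Write M_i for s''(x_i). With h_i = 1, 1 and divided differences Δ_i = -14, 11, the continuity of s' gives the tridiagonal system
  1·M_0 + 4·M_1 + 1·M_2 = 6(Δ_1 - Δ_0) = 150
Clamped end conditions give two more equations: 2h_0·M_0 + h_0·M_1 = 6(Δ_0 - s'(0)) = -84 and h_1·M_1 + 2h_1·M_2 = 6(s'(2) - Δ_1) = -30.
Hence M_0 = -153/2, M_1 = 69, M_2 = -99/2.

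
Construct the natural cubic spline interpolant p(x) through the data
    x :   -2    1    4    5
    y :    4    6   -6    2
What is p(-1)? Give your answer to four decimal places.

With M_i denoting the second derivative at x_i, h_i = 3, 3, 1, and Δ_i = (y_(i+1) − y_i)/h_i = 2/3, -4, 8:
  3·M_0 + 12·M_1 + 3·M_2 = 6(Δ_1 - Δ_0) = -28
  3·M_1 + 8·M_2 + 1·M_3 = 6(Δ_2 - Δ_1) = 72
Natural end conditions: M_0 = M_3 = 0.
Solving the tridiagonal system: M_0 = 0, M_1 = -440/87, M_2 = 316/29, M_3 = 0.
On [-2, 1], p(x) = 4 + 278/87·(x + 2) + 0·(x + 2)² - 220/783·(x + 2)³.
With (x + 2) = 1: p(-1) = 5414/783.

6.9144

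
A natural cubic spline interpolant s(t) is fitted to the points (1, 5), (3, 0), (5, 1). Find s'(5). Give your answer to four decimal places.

Put M_i = s'' at the i-th knot. Here h = (2, 2) and Δ = (-5/2, 1/2), so the interior equations h_(i-1)·M_(i-1) + 2(h_(i-1)+h_i)·M_i + h_i·M_(i+1) = 6(Δ_i − Δ_(i-1)) read
  2·M_0 + 8·M_1 + 2·M_2 = 6(Δ_1 - Δ_0) = 18
Natural end conditions: M_0 = M_2 = 0.
Forward elimination and back-substitution give M_0 = 0, M_1 = 9/4, M_2 = 0.
On [3, 5], s'(t) = b_1 + 2c_1·(t - 3) + 3d_1·(t - 3)² with b_1 = Δ_1 - h_1(2M_1 + M_2)/6 = -1, c_1 = M_1/2 = 9/8, d_1 = (M_2 - M_1)/(6h_1) = -3/16. So s'(5) = 5/4.

1.2500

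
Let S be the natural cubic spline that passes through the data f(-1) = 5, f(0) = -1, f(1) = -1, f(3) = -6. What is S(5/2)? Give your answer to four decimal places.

With M_i denoting the second derivative at x_i, h_i = 1, 1, 2, and Δ_i = (y_(i+1) − y_i)/h_i = -6, 0, -5/2:
  1·M_0 + 4·M_1 + 1·M_2 = 6(Δ_1 - Δ_0) = 36
  1·M_1 + 6·M_2 + 2·M_3 = 6(Δ_2 - Δ_1) = -15
Natural end conditions: M_0 = M_3 = 0.
Hence M_0 = 0, M_1 = 231/23, M_2 = -96/23, M_3 = 0.
On [1, 3], S(x) = -1 + 13/46·(x - 1) - 48/23·(x - 1)² + 8/23·(x - 1)³.
With (x - 1) = 3/2: S(5/2) = -377/92.

-4.0978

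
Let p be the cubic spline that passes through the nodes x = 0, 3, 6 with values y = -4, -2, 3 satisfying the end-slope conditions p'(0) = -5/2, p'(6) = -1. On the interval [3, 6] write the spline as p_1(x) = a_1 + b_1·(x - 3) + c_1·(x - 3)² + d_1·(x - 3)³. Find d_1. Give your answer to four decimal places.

-0.1898

With M_i denoting the second derivative at x_i, h_i = 3, 3, and Δ_i = (y_(i+1) − y_i)/h_i = 2/3, 5/3:
  3·M_0 + 12·M_1 + 3·M_2 = 6(Δ_1 - Δ_0) = 6
Clamped end conditions give two more equations: 2h_0·M_0 + h_0·M_1 = 6(Δ_0 - p'(0)) = 19 and h_1·M_1 + 2h_1·M_2 = 6(p'(6) - Δ_1) = -16.
Forward elimination and back-substitution give M_0 = 35/12, M_1 = 1/2, M_2 = -35/12.
On [3, 6], with p_1(x) = a_1 + b_1·(x - 3) + c_1·(x - 3)² + d_1·(x - 3)³: c_1 = M_1/2 = 1/4, d_1 = (M_2 - M_1)/(6h_1) = -41/216, b_1 = Δ_1 - h_1(2M_1 + M_2)/6 = 21/8.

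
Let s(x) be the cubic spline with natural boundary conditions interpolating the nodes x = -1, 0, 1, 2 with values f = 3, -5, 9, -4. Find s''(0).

Write M_i for s''(x_i). With h_i = 1, 1, 1 and divided differences Δ_i = -8, 14, -13, the continuity of s' gives the tridiagonal system
  1·M_0 + 4·M_1 + 1·M_2 = 6(Δ_1 - Δ_0) = 132
  1·M_1 + 4·M_2 + 1·M_3 = 6(Δ_2 - Δ_1) = -162
Natural end conditions: M_0 = M_3 = 0.
Solving: M_0 = 0, M_1 = 46, M_2 = -52, M_3 = 0.

46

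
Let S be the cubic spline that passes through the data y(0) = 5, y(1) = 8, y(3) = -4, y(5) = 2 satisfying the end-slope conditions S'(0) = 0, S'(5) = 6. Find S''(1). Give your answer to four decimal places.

Write m_i for S''(x_i). With h_i = 1, 2, 2 and divided differences Δ_i = 3, -6, 3, the continuity of S' gives the tridiagonal system
  1·m_0 + 6·m_1 + 2·m_2 = 6(Δ_1 - Δ_0) = -54
  2·m_1 + 8·m_2 + 2·m_3 = 6(Δ_2 - Δ_1) = 54
Clamped end conditions give two more equations: 2h_0·m_0 + h_0·m_1 = 6(Δ_0 - S'(0)) = 18 and h_2·m_2 + 2h_2·m_3 = 6(S'(5) - Δ_2) = 18.
Forward elimination and back-substitution give m_0 = 384/23, m_1 = -354/23, m_2 = 249/23, m_3 = -21/23.

-15.3913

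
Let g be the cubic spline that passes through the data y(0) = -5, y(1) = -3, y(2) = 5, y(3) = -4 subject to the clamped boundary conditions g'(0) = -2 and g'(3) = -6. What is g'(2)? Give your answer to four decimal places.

With σ_i denoting the second derivative at x_i, h_i = 1, 1, 1, and Δ_i = (y_(i+1) − y_i)/h_i = 2, 8, -9:
  1·σ_0 + 4·σ_1 + 1·σ_2 = 6(Δ_1 - Δ_0) = 36
  1·σ_1 + 4·σ_2 + 1·σ_3 = 6(Δ_2 - Δ_1) = -102
Clamped end conditions give two more equations: 2h_0·σ_0 + h_0·σ_1 = 6(Δ_0 - g'(0)) = 24 and h_2·σ_2 + 2h_2·σ_3 = 6(g'(3) - Δ_2) = 18.
Forward elimination and back-substitution give σ_0 = 10/3, σ_1 = 52/3, σ_2 = -110/3, σ_3 = 82/3.
On [2, 3], g'(t) = b_2 + 2c_2·(t - 2) + 3d_2·(t - 2)² with b_2 = Δ_2 - h_2(2σ_2 + σ_3)/6 = -4/3, c_2 = σ_2/2 = -55/3, d_2 = (σ_3 - σ_2)/(6h_2) = 32/3. So g'(2) = -4/3.

-1.3333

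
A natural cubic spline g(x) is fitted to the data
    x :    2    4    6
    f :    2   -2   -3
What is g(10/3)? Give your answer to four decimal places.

Put M_i = g'' at the i-th knot. Here h = (2, 2) and Δ = (-2, -1/2), so the interior equations h_(i-1)·M_(i-1) + 2(h_(i-1)+h_i)·M_i + h_i·M_(i+1) = 6(Δ_i − Δ_(i-1)) read
  2·M_0 + 8·M_1 + 2·M_2 = 6(Δ_1 - Δ_0) = 9
Natural end conditions: M_0 = M_2 = 0.
Solving: M_0 = 0, M_1 = 9/8, M_2 = 0.
On [2, 4], g(x) = 2 - 19/8·(x - 2) + 0·(x - 2)² + 3/32·(x - 2)³.
With (x - 2) = 4/3: g(10/3) = -17/18.

-0.9444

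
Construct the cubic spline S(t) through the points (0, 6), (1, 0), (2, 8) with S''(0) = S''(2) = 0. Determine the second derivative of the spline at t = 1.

21

Put M_i = S'' at the i-th knot. Here h = (1, 1) and Δ = (-6, 8), so the interior equations h_(i-1)·M_(i-1) + 2(h_(i-1)+h_i)·M_i + h_i·M_(i+1) = 6(Δ_i − Δ_(i-1)) read
  1·M_0 + 4·M_1 + 1·M_2 = 6(Δ_1 - Δ_0) = 84
Natural end conditions: M_0 = M_2 = 0.
Forward elimination and back-substitution give M_0 = 0, M_1 = 21, M_2 = 0.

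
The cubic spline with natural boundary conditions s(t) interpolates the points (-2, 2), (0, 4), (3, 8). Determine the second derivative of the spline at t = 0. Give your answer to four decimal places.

Write M_i for s''(x_i). With h_i = 2, 3 and divided differences Δ_i = 1, 4/3, the continuity of s' gives the tridiagonal system
  2·M_0 + 10·M_1 + 3·M_2 = 6(Δ_1 - Δ_0) = 2
Natural end conditions: M_0 = M_2 = 0.
Solving: M_0 = 0, M_1 = 1/5, M_2 = 0.

0.2000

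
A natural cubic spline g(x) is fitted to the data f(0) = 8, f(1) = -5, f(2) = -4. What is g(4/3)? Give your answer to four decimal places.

-5.9630

Let M_i = g''(x_i). Step sizes h_i = 1, 1; slopes of the chords Δ_i = (y_(i+1) - y_i)/h_i = -13, 1.
  1·M_0 + 4·M_1 + 1·M_2 = 6(Δ_1 - Δ_0) = 84
Natural end conditions: M_0 = M_2 = 0.
Solving: M_0 = 0, M_1 = 21, M_2 = 0.
On [1, 2], g(x) = -5 - 6·(x - 1) + 21/2·(x - 1)² - 7/2·(x - 1)³.
With (x - 1) = 1/3: g(4/3) = -161/27.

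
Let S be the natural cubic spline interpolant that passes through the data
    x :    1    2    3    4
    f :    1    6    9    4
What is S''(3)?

-12

Write σ_i for S''(x_i). With h_i = 1, 1, 1 and divided differences Δ_i = 5, 3, -5, the continuity of S' gives the tridiagonal system
  1·σ_0 + 4·σ_1 + 1·σ_2 = 6(Δ_1 - Δ_0) = -12
  1·σ_1 + 4·σ_2 + 1·σ_3 = 6(Δ_2 - Δ_1) = -48
Natural end conditions: σ_0 = σ_3 = 0.
Solving the tridiagonal system: σ_0 = 0, σ_1 = 0, σ_2 = -12, σ_3 = 0.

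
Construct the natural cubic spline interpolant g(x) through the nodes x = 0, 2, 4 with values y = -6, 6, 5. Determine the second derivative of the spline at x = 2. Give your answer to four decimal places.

Let m_i = g''(x_i). Step sizes h_i = 2, 2; slopes of the chords Δ_i = (y_(i+1) - y_i)/h_i = 6, -1/2.
  2·m_0 + 8·m_1 + 2·m_2 = 6(Δ_1 - Δ_0) = -39
Natural end conditions: m_0 = m_2 = 0.
Solving the tridiagonal system: m_0 = 0, m_1 = -39/8, m_2 = 0.

-4.8750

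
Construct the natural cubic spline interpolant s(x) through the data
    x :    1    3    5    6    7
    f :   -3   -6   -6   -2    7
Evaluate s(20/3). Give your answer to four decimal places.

3.6631

With M_i denoting the second derivative at x_i, h_i = 2, 2, 1, 1, and Δ_i = (y_(i+1) − y_i)/h_i = -3/2, 0, 4, 9:
  2·M_0 + 8·M_1 + 2·M_2 = 6(Δ_1 - Δ_0) = 9
  2·M_1 + 6·M_2 + 1·M_3 = 6(Δ_2 - Δ_1) = 24
  1·M_2 + 4·M_3 + 1·M_4 = 6(Δ_3 - Δ_2) = 30
Natural end conditions: M_0 = M_4 = 0.
Solving the tridiagonal system: M_0 = 0, M_1 = 25/56, M_2 = 19/7, M_3 = 191/28, M_4 = 0.
On [6, 7], s(x) = -2 + 565/84·(x - 6) + 191/56·(x - 6)² - 191/168·(x - 6)³.
With (x - 6) = 2/3: s(20/3) = 2077/567.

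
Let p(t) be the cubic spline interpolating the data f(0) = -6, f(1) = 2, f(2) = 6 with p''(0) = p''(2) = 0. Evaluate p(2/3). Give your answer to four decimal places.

-0.2963

Put σ_i = p'' at the i-th knot. Here h = (1, 1) and Δ = (8, 4), so the interior equations h_(i-1)·σ_(i-1) + 2(h_(i-1)+h_i)·σ_i + h_i·σ_(i+1) = 6(Δ_i − Δ_(i-1)) read
  1·σ_0 + 4·σ_1 + 1·σ_2 = 6(Δ_1 - Δ_0) = -24
Natural end conditions: σ_0 = σ_2 = 0.
Solving: σ_0 = 0, σ_1 = -6, σ_2 = 0.
On [0, 1], p(t) = -6 + 9·t + 0·t² - 1·t³.
With t = 2/3: p(2/3) = -8/27.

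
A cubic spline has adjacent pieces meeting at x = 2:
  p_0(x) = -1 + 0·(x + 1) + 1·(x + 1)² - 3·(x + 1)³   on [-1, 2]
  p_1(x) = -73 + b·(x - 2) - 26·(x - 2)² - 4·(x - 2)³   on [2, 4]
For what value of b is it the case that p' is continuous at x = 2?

p_0'(x) = 0 + 2·(x + 1) - 9·(x + 1)², so p_0'(2) = -75. On the right, p_1'(2) = b, so b = -75.

-75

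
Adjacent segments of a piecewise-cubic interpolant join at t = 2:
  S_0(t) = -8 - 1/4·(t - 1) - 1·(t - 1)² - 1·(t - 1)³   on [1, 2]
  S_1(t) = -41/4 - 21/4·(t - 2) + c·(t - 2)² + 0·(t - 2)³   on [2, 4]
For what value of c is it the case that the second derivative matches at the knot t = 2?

-4

S_0''(t) = -2 - 6·(t - 1), so S_0''(2) = -8. On the right, S_1''(2) = 2c, so c = -4.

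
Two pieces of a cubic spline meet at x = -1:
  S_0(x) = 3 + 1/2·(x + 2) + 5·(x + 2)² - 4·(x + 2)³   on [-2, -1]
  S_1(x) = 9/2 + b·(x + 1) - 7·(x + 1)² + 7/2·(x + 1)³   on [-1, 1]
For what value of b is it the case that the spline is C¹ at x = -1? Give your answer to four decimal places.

-1.5000

S_0'(x) = 1/2 + 10·(x + 2) - 12·(x + 2)², so S_0'(-1) = -3/2. On the right, S_1'(-1) = b, so b = -3/2.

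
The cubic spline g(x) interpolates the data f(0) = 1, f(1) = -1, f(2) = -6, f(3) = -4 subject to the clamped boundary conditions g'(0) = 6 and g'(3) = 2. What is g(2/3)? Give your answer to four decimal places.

Let m_i = g''(x_i). Step sizes h_i = 1, 1, 1; slopes of the chords Δ_i = (y_(i+1) - y_i)/h_i = -2, -5, 2.
  1·m_0 + 4·m_1 + 1·m_2 = 6(Δ_1 - Δ_0) = -18
  1·m_1 + 4·m_2 + 1·m_3 = 6(Δ_2 - Δ_1) = 42
Clamped end conditions give two more equations: 2h_0·m_0 + h_0·m_1 = 6(Δ_0 - g'(0)) = -48 and h_2·m_2 + 2h_2·m_3 = 6(g'(3) - Δ_2) = 0.
Solving the tridiagonal system: m_0 = -346/15, m_1 = -28/15, m_2 = 188/15, m_3 = -94/15.
On [0, 1], g(x) = 1 + 6·x - 173/15·x² + 53/15·x³.
With x = 2/3: g(2/3) = 373/405.

0.9210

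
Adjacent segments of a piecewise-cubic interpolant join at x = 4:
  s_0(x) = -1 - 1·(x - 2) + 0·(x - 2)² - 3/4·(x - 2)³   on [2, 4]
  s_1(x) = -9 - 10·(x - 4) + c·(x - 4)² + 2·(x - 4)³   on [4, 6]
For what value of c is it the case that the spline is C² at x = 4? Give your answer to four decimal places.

-4.5000

s_0''(x) = 0 - 9/2·(x - 2), so s_0''(4) = -9. On the right, s_1''(4) = 2c, so c = -9/2.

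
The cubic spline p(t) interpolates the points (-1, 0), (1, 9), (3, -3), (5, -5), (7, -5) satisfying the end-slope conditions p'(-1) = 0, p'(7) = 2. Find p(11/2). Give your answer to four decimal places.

-5.1649

Write M_i for p''(x_i). With h_i = 2, 2, 2, 2 and divided differences Δ_i = 9/2, -6, -1, 0, the continuity of p' gives the tridiagonal system
  2·M_0 + 8·M_1 + 2·M_2 = 6(Δ_1 - Δ_0) = -63
  2·M_1 + 8·M_2 + 2·M_3 = 6(Δ_2 - Δ_1) = 30
  2·M_2 + 8·M_3 + 2·M_4 = 6(Δ_3 - Δ_2) = 6
Clamped end conditions give two more equations: 2h_0·M_0 + h_0·M_1 = 6(Δ_0 - p'(-1)) = 27 and h_3·M_3 + 2h_3·M_4 = 6(p'(7) - Δ_3) = 12.
Solving: M_0 = 1489/112, M_1 = -733/56, M_2 = 121/16, M_3 = -121/56, M_4 = 457/112.
On [5, 7], p(t) = -5 + 9/112·(t - 5) - 121/112·(t - 5)² + 233/448·(t - 5)³.
With (t - 5) = 1/2: p(11/2) = -18511/3584.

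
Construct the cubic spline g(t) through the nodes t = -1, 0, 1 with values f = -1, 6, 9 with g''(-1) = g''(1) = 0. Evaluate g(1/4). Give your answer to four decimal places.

7.0781

Write M_i for g''(x_i). With h_i = 1, 1 and divided differences Δ_i = 7, 3, the continuity of g' gives the tridiagonal system
  1·M_0 + 4·M_1 + 1·M_2 = 6(Δ_1 - Δ_0) = -24
Natural end conditions: M_0 = M_2 = 0.
Hence M_0 = 0, M_1 = -6, M_2 = 0.
On [0, 1], g(t) = 6 + 5·t - 3·t² + 1·t³.
With t = 1/4: g(1/4) = 453/64.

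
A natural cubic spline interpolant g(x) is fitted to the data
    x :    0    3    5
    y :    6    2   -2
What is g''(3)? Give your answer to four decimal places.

-0.4000

Write M_i for g''(x_i). With h_i = 3, 2 and divided differences Δ_i = -4/3, -2, the continuity of g' gives the tridiagonal system
  3·M_0 + 10·M_1 + 2·M_2 = 6(Δ_1 - Δ_0) = -4
Natural end conditions: M_0 = M_2 = 0.
Solving the tridiagonal system: M_0 = 0, M_1 = -2/5, M_2 = 0.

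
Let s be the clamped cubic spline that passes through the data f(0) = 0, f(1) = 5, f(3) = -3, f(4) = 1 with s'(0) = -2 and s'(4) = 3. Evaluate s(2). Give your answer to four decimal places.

Put m_i = s'' at the i-th knot. Here h = (1, 2, 1) and Δ = (5, -4, 4), so the interior equations h_(i-1)·m_(i-1) + 2(h_(i-1)+h_i)·m_i + h_i·m_(i+1) = 6(Δ_i − Δ_(i-1)) read
  1·m_0 + 6·m_1 + 2·m_2 = 6(Δ_1 - Δ_0) = -54
  2·m_1 + 6·m_2 + 1·m_3 = 6(Δ_2 - Δ_1) = 48
Clamped end conditions give two more equations: 2h_0·m_0 + h_0·m_1 = 6(Δ_0 - s'(0)) = 42 and h_2·m_2 + 2h_2·m_3 = 6(s'(4) - Δ_2) = -6.
Solving: m_0 = 154/5, m_1 = -98/5, m_2 = 82/5, m_3 = -56/5.
On [1, 3], s(x) = 5 + 18/5·(x - 1) - 49/5·(x - 1)² + 3·(x - 1)³.
With (x - 1) = 1: s(2) = 9/5.

1.8000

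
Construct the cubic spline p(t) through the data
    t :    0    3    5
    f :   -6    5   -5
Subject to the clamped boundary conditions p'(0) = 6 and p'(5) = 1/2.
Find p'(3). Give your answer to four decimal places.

Let σ_i = p''(x_i). Step sizes h_i = 3, 2; slopes of the chords Δ_i = (y_(i+1) - y_i)/h_i = 11/3, -5.
  3·σ_0 + 10·σ_1 + 2·σ_2 = 6(Δ_1 - Δ_0) = -52
Clamped end conditions give two more equations: 2h_0·σ_0 + h_0·σ_1 = 6(Δ_0 - p'(0)) = -14 and h_1·σ_1 + 2h_1·σ_2 = 6(p'(5) - Δ_1) = 33.
Solving: σ_0 = 53/30, σ_1 = -41/5, σ_2 = 247/20.
On [3, 5], p'(t) = b_1 + 2c_1·(t - 3) + 3d_1·(t - 3)² with b_1 = Δ_1 - h_1(2σ_1 + σ_2)/6 = -73/20, c_1 = σ_1/2 = -41/10, d_1 = (σ_2 - σ_1)/(6h_1) = 137/80. So p'(3) = -73/20.

-3.6500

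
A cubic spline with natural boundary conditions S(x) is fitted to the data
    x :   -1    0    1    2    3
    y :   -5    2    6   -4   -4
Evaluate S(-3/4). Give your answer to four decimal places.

Put m_i = S'' at the i-th knot. Here h = (1, 1, 1, 1) and Δ = (7, 4, -10, 0), so the interior equations h_(i-1)·m_(i-1) + 2(h_(i-1)+h_i)·m_i + h_i·m_(i+1) = 6(Δ_i − Δ_(i-1)) read
  1·m_0 + 4·m_1 + 1·m_2 = 6(Δ_1 - Δ_0) = -18
  1·m_1 + 4·m_2 + 1·m_3 = 6(Δ_2 - Δ_1) = -84
  1·m_2 + 4·m_3 + 1·m_4 = 6(Δ_3 - Δ_2) = 60
Natural end conditions: m_0 = m_4 = 0.
Solving the tridiagonal system: m_0 = 0, m_1 = 9/4, m_2 = -27, m_3 = 87/4, m_4 = 0.
On [-1, 0], S(x) = -5 + 53/8·(x + 1) + 0·(x + 1)² + 3/8·(x + 1)³.
With (x + 1) = 1/4: S(-3/4) = -1709/512.

-3.3379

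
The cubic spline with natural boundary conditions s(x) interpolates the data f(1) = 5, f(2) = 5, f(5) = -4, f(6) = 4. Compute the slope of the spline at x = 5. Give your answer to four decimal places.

Let m_i = s''(x_i). Step sizes h_i = 1, 3, 1; slopes of the chords Δ_i = (y_(i+1) - y_i)/h_i = 0, -3, 8.
  1·m_0 + 8·m_1 + 3·m_2 = 6(Δ_1 - Δ_0) = -18
  3·m_1 + 8·m_2 + 1·m_3 = 6(Δ_2 - Δ_1) = 66
Natural end conditions: m_0 = m_3 = 0.
Solving the tridiagonal system: m_0 = 0, m_1 = -342/55, m_2 = 582/55, m_3 = 0.
On [5, 6], s'(x) = b_2 + 2c_2·(x - 5) + 3d_2·(x - 5)² with b_2 = Δ_2 - h_2(2m_2 + m_3)/6 = 246/55, c_2 = m_2/2 = 291/55, d_2 = (m_3 - m_2)/(6h_2) = -97/55. So s'(5) = 246/55.

4.4727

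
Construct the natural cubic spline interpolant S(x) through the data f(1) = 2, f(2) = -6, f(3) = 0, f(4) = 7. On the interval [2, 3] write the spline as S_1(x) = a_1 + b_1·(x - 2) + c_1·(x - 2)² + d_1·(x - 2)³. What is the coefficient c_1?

11

With m_i denoting the second derivative at x_i, h_i = 1, 1, 1, and Δ_i = (y_(i+1) − y_i)/h_i = -8, 6, 7:
  1·m_0 + 4·m_1 + 1·m_2 = 6(Δ_1 - Δ_0) = 84
  1·m_1 + 4·m_2 + 1·m_3 = 6(Δ_2 - Δ_1) = 6
Natural end conditions: m_0 = m_3 = 0.
Solving the tridiagonal system: m_0 = 0, m_1 = 22, m_2 = -4, m_3 = 0.
On [2, 3], with S_1(x) = a_1 + b_1·(x - 2) + c_1·(x - 2)² + d_1·(x - 2)³: c_1 = m_1/2 = 11, d_1 = (m_2 - m_1)/(6h_1) = -13/3, b_1 = Δ_1 - h_1(2m_1 + m_2)/6 = -2/3.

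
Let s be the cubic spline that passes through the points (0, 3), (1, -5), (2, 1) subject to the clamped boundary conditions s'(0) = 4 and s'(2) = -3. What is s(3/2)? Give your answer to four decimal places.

-1.8438

Write m_i for s''(x_i). With h_i = 1, 1 and divided differences Δ_i = -8, 6, the continuity of s' gives the tridiagonal system
  1·m_0 + 4·m_1 + 1·m_2 = 6(Δ_1 - Δ_0) = 84
Clamped end conditions give two more equations: 2h_0·m_0 + h_0·m_1 = 6(Δ_0 - s'(0)) = -72 and h_1·m_1 + 2h_1·m_2 = 6(s'(2) - Δ_1) = -54.
Hence m_0 = -121/2, m_1 = 49, m_2 = -103/2.
On [1, 2], s(x) = -5 - 7/4·(x - 1) + 49/2·(x - 1)² - 67/4·(x - 1)³.
With (x - 1) = 1/2: s(3/2) = -59/32.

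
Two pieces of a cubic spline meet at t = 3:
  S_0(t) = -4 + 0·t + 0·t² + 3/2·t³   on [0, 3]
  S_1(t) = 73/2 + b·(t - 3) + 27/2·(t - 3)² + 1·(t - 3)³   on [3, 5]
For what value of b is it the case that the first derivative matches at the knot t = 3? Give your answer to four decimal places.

40.5000

S_0'(t) = 0 + 0·t + 9/2·t², so S_0'(3) = 81/2. On the right, S_1'(3) = b, so b = 81/2.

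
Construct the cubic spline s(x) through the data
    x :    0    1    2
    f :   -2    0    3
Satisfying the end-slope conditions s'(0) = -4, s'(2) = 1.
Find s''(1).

-2

With M_i denoting the second derivative at x_i, h_i = 1, 1, and Δ_i = (y_(i+1) − y_i)/h_i = 2, 3:
  1·M_0 + 4·M_1 + 1·M_2 = 6(Δ_1 - Δ_0) = 6
Clamped end conditions give two more equations: 2h_0·M_0 + h_0·M_1 = 6(Δ_0 - s'(0)) = 36 and h_1·M_1 + 2h_1·M_2 = 6(s'(2) - Δ_1) = -12.
Solving the tridiagonal system: M_0 = 19, M_1 = -2, M_2 = -5.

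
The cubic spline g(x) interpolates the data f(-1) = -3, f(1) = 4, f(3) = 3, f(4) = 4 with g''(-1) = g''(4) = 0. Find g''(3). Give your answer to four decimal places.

Put σ_i = g'' at the i-th knot. Here h = (2, 2, 1) and Δ = (7/2, -1/2, 1), so the interior equations h_(i-1)·σ_(i-1) + 2(h_(i-1)+h_i)·σ_i + h_i·σ_(i+1) = 6(Δ_i − Δ_(i-1)) read
  2·σ_0 + 8·σ_1 + 2·σ_2 = 6(Δ_1 - Δ_0) = -24
  2·σ_1 + 6·σ_2 + 1·σ_3 = 6(Δ_2 - Δ_1) = 9
Natural end conditions: σ_0 = σ_3 = 0.
Solving the tridiagonal system: σ_0 = 0, σ_1 = -81/22, σ_2 = 30/11, σ_3 = 0.

2.7273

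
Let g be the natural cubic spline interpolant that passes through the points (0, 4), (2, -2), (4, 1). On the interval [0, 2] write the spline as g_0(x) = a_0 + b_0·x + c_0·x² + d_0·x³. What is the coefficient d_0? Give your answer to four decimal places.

Put σ_i = g'' at the i-th knot. Here h = (2, 2) and Δ = (-3, 3/2), so the interior equations h_(i-1)·σ_(i-1) + 2(h_(i-1)+h_i)·σ_i + h_i·σ_(i+1) = 6(Δ_i − Δ_(i-1)) read
  2·σ_0 + 8·σ_1 + 2·σ_2 = 6(Δ_1 - Δ_0) = 27
Natural end conditions: σ_0 = σ_2 = 0.
Forward elimination and back-substitution give σ_0 = 0, σ_1 = 27/8, σ_2 = 0.
On [0, 2], with g_0(x) = a_0 + b_0·x + c_0·x² + d_0·x³: c_0 = σ_0/2 = 0, d_0 = (σ_1 - σ_0)/(6h_0) = 9/32, b_0 = Δ_0 - h_0(2σ_0 + σ_1)/6 = -33/8.

0.2813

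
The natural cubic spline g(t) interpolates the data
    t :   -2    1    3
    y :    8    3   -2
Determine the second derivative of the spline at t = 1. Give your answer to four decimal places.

With m_i denoting the second derivative at x_i, h_i = 3, 2, and Δ_i = (y_(i+1) − y_i)/h_i = -5/3, -5/2:
  3·m_0 + 10·m_1 + 2·m_2 = 6(Δ_1 - Δ_0) = -5
Natural end conditions: m_0 = m_2 = 0.
Forward elimination and back-substitution give m_0 = 0, m_1 = -1/2, m_2 = 0.

-0.5000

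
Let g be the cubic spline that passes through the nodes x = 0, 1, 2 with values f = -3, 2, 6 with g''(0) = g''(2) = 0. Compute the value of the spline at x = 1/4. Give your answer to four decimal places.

Write M_i for g''(x_i). With h_i = 1, 1 and divided differences Δ_i = 5, 4, the continuity of g' gives the tridiagonal system
  1·M_0 + 4·M_1 + 1·M_2 = 6(Δ_1 - Δ_0) = -6
Natural end conditions: M_0 = M_2 = 0.
Solving: M_0 = 0, M_1 = -3/2, M_2 = 0.
On [0, 1], g(x) = -3 + 21/4·x + 0·x² - 1/4·x³.
With x = 1/4: g(1/4) = -433/256.

-1.6914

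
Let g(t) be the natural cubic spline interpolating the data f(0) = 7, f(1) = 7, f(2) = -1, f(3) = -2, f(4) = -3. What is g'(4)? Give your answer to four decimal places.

-1.6429

Put m_i = g'' at the i-th knot. Here h = (1, 1, 1, 1) and Δ = (0, -8, -1, -1), so the interior equations h_(i-1)·m_(i-1) + 2(h_(i-1)+h_i)·m_i + h_i·m_(i+1) = 6(Δ_i − Δ_(i-1)) read
  1·m_0 + 4·m_1 + 1·m_2 = 6(Δ_1 - Δ_0) = -48
  1·m_1 + 4·m_2 + 1·m_3 = 6(Δ_2 - Δ_1) = 42
  1·m_2 + 4·m_3 + 1·m_4 = 6(Δ_3 - Δ_2) = 0
Natural end conditions: m_0 = m_4 = 0.
Solving the tridiagonal system: m_0 = 0, m_1 = -111/7, m_2 = 108/7, m_3 = -27/7, m_4 = 0.
On [3, 4], g'(t) = b_3 + 2c_3·(t - 3) + 3d_3·(t - 3)² with b_3 = Δ_3 - h_3(2m_3 + m_4)/6 = 2/7, c_3 = m_3/2 = -27/14, d_3 = (m_4 - m_3)/(6h_3) = 9/14. So g'(4) = -23/14.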